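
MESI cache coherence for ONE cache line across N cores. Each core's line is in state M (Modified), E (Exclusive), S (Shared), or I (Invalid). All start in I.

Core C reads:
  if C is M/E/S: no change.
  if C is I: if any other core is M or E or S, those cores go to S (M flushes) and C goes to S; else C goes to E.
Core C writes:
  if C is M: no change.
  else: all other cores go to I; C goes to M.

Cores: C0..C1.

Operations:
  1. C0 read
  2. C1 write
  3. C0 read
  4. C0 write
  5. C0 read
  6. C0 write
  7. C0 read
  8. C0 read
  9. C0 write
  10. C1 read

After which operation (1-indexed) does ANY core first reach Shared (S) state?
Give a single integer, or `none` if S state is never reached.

Op 1: C0 read [C0 read from I: no other sharers -> C0=E (exclusive)] -> [E,I]
Op 2: C1 write [C1 write: invalidate ['C0=E'] -> C1=M] -> [I,M]
Op 3: C0 read [C0 read from I: others=['C1=M'] -> C0=S, others downsized to S] -> [S,S]
  -> First S state at op 3; remaining ops need not be traced.

Answer: 3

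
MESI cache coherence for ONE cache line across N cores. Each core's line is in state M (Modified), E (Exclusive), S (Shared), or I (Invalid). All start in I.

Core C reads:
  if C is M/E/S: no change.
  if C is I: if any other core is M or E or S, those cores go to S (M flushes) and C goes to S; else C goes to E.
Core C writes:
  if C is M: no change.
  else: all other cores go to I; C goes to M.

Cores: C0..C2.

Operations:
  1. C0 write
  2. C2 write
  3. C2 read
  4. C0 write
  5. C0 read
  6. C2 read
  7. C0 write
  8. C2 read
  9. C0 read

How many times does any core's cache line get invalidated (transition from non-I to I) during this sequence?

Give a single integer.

Op 1: C0 write [C0 write: invalidate none -> C0=M] -> [M,I,I] (invalidations this op: 0; running total: 0)
Op 2: C2 write [C2 write: invalidate ['C0=M'] -> C2=M] -> [I,I,M] (invalidations this op: 1; running total: 1)
Op 3: C2 read [C2 read: already in M, no change] -> [I,I,M] (invalidations this op: 0; running total: 1)
Op 4: C0 write [C0 write: invalidate ['C2=M'] -> C0=M] -> [M,I,I] (invalidations this op: 1; running total: 2)
Op 5: C0 read [C0 read: already in M, no change] -> [M,I,I] (invalidations this op: 0; running total: 2)
Op 6: C2 read [C2 read from I: others=['C0=M'] -> C2=S, others downsized to S] -> [S,I,S] (invalidations this op: 0; running total: 2)
Op 7: C0 write [C0 write: invalidate ['C2=S'] -> C0=M] -> [M,I,I] (invalidations this op: 1; running total: 3)
Op 8: C2 read [C2 read from I: others=['C0=M'] -> C2=S, others downsized to S] -> [S,I,S] (invalidations this op: 0; running total: 3)
Op 9: C0 read [C0 read: already in S, no change] -> [S,I,S] (invalidations this op: 0; running total: 3)

Answer: 3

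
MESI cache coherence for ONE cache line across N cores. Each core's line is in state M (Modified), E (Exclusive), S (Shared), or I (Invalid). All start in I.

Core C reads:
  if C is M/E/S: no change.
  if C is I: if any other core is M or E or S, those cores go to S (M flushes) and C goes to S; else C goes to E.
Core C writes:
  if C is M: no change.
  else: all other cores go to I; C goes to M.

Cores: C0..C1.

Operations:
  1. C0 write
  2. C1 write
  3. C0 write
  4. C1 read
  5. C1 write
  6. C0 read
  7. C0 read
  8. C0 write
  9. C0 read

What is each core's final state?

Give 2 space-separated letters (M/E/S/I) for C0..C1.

Answer: M I

Derivation:
Op 1: C0 write [C0 write: invalidate none -> C0=M] -> [M,I]
Op 2: C1 write [C1 write: invalidate ['C0=M'] -> C1=M] -> [I,M]
Op 3: C0 write [C0 write: invalidate ['C1=M'] -> C0=M] -> [M,I]
Op 4: C1 read [C1 read from I: others=['C0=M'] -> C1=S, others downsized to S] -> [S,S]
Op 5: C1 write [C1 write: invalidate ['C0=S'] -> C1=M] -> [I,M]
Op 6: C0 read [C0 read from I: others=['C1=M'] -> C0=S, others downsized to S] -> [S,S]
Op 7: C0 read [C0 read: already in S, no change] -> [S,S]
Op 8: C0 write [C0 write: invalidate ['C1=S'] -> C0=M] -> [M,I]
Op 9: C0 read [C0 read: already in M, no change] -> [M,I]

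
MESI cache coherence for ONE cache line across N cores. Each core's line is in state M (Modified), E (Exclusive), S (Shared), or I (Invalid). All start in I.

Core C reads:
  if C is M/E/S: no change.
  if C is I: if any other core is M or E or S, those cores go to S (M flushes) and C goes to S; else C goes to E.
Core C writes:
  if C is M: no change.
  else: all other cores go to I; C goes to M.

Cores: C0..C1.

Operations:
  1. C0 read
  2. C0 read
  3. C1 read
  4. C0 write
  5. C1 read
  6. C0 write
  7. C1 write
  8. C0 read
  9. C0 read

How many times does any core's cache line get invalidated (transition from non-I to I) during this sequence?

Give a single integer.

Op 1: C0 read [C0 read from I: no other sharers -> C0=E (exclusive)] -> [E,I] (invalidations this op: 0; running total: 0)
Op 2: C0 read [C0 read: already in E, no change] -> [E,I] (invalidations this op: 0; running total: 0)
Op 3: C1 read [C1 read from I: others=['C0=E'] -> C1=S, others downsized to S] -> [S,S] (invalidations this op: 0; running total: 0)
Op 4: C0 write [C0 write: invalidate ['C1=S'] -> C0=M] -> [M,I] (invalidations this op: 1; running total: 1)
Op 5: C1 read [C1 read from I: others=['C0=M'] -> C1=S, others downsized to S] -> [S,S] (invalidations this op: 0; running total: 1)
Op 6: C0 write [C0 write: invalidate ['C1=S'] -> C0=M] -> [M,I] (invalidations this op: 1; running total: 2)
Op 7: C1 write [C1 write: invalidate ['C0=M'] -> C1=M] -> [I,M] (invalidations this op: 1; running total: 3)
Op 8: C0 read [C0 read from I: others=['C1=M'] -> C0=S, others downsized to S] -> [S,S] (invalidations this op: 0; running total: 3)
Op 9: C0 read [C0 read: already in S, no change] -> [S,S] (invalidations this op: 0; running total: 3)

Answer: 3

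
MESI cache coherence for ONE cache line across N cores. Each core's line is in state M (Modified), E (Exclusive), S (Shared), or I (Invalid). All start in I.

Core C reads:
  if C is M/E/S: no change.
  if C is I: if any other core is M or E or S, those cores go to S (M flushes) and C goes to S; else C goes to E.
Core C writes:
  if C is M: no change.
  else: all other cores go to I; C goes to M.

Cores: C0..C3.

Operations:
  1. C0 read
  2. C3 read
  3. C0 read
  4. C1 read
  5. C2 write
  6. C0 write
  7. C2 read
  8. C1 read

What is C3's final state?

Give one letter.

Op 1: C0 read [C0 read from I: no other sharers -> C0=E (exclusive)] -> [E,I,I,I]
Op 2: C3 read [C3 read from I: others=['C0=E'] -> C3=S, others downsized to S] -> [S,I,I,S]
Op 3: C0 read [C0 read: already in S, no change] -> [S,I,I,S]
Op 4: C1 read [C1 read from I: others=['C0=S', 'C3=S'] -> C1=S, others downsized to S] -> [S,S,I,S]
Op 5: C2 write [C2 write: invalidate ['C0=S', 'C1=S', 'C3=S'] -> C2=M] -> [I,I,M,I]
Op 6: C0 write [C0 write: invalidate ['C2=M'] -> C0=M] -> [M,I,I,I]
Op 7: C2 read [C2 read from I: others=['C0=M'] -> C2=S, others downsized to S] -> [S,I,S,I]
Op 8: C1 read [C1 read from I: others=['C0=S', 'C2=S'] -> C1=S, others downsized to S] -> [S,S,S,I]

Answer: I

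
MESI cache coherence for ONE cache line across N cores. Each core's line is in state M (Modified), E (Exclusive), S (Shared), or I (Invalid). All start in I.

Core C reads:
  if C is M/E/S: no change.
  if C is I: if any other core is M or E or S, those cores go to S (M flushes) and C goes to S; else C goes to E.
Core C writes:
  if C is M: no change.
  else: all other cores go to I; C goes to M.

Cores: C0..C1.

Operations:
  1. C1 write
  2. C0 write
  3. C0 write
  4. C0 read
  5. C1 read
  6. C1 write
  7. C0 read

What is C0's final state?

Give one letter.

Answer: S

Derivation:
Op 1: C1 write [C1 write: invalidate none -> C1=M] -> [I,M]
Op 2: C0 write [C0 write: invalidate ['C1=M'] -> C0=M] -> [M,I]
Op 3: C0 write [C0 write: already M (modified), no change] -> [M,I]
Op 4: C0 read [C0 read: already in M, no change] -> [M,I]
Op 5: C1 read [C1 read from I: others=['C0=M'] -> C1=S, others downsized to S] -> [S,S]
Op 6: C1 write [C1 write: invalidate ['C0=S'] -> C1=M] -> [I,M]
Op 7: C0 read [C0 read from I: others=['C1=M'] -> C0=S, others downsized to S] -> [S,S]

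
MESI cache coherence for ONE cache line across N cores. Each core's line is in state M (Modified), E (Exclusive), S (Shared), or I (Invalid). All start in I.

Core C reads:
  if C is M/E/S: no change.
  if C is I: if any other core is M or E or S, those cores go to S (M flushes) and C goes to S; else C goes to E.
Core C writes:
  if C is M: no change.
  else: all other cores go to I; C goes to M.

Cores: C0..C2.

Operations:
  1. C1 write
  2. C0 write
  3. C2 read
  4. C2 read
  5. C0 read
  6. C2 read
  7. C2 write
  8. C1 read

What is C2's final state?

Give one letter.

Op 1: C1 write [C1 write: invalidate none -> C1=M] -> [I,M,I]
Op 2: C0 write [C0 write: invalidate ['C1=M'] -> C0=M] -> [M,I,I]
Op 3: C2 read [C2 read from I: others=['C0=M'] -> C2=S, others downsized to S] -> [S,I,S]
Op 4: C2 read [C2 read: already in S, no change] -> [S,I,S]
Op 5: C0 read [C0 read: already in S, no change] -> [S,I,S]
Op 6: C2 read [C2 read: already in S, no change] -> [S,I,S]
Op 7: C2 write [C2 write: invalidate ['C0=S'] -> C2=M] -> [I,I,M]
Op 8: C1 read [C1 read from I: others=['C2=M'] -> C1=S, others downsized to S] -> [I,S,S]

Answer: S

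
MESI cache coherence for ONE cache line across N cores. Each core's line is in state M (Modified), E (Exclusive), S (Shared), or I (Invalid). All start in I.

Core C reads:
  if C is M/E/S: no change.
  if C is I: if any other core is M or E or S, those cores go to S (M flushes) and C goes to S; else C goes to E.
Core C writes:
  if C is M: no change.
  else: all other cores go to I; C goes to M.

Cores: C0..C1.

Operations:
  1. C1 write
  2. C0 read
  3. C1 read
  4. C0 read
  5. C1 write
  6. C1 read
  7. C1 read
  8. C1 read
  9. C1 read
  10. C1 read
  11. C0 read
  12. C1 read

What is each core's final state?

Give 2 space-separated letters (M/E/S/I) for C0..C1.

Answer: S S

Derivation:
Op 1: C1 write [C1 write: invalidate none -> C1=M] -> [I,M]
Op 2: C0 read [C0 read from I: others=['C1=M'] -> C0=S, others downsized to S] -> [S,S]
Op 3: C1 read [C1 read: already in S, no change] -> [S,S]
Op 4: C0 read [C0 read: already in S, no change] -> [S,S]
Op 5: C1 write [C1 write: invalidate ['C0=S'] -> C1=M] -> [I,M]
Op 6: C1 read [C1 read: already in M, no change] -> [I,M]
Op 7: C1 read [C1 read: already in M, no change] -> [I,M]
Op 8: C1 read [C1 read: already in M, no change] -> [I,M]
Op 9: C1 read [C1 read: already in M, no change] -> [I,M]
Op 10: C1 read [C1 read: already in M, no change] -> [I,M]
Op 11: C0 read [C0 read from I: others=['C1=M'] -> C0=S, others downsized to S] -> [S,S]
Op 12: C1 read [C1 read: already in S, no change] -> [S,S]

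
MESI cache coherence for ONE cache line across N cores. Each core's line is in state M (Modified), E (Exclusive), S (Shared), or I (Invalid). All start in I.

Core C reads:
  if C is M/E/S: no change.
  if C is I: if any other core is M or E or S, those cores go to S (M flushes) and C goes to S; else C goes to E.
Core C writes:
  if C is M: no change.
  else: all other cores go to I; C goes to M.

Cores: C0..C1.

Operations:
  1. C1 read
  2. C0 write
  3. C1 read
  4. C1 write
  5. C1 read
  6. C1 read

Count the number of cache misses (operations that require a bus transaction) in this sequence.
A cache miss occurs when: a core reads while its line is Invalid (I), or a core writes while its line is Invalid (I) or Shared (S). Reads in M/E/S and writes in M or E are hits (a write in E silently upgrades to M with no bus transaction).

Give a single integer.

Answer: 4

Derivation:
Op 1: C1 read [C1 read from I: no other sharers -> C1=E (exclusive)] -> [I,E] [MISS #1: read from I]
Op 2: C0 write [C0 write: invalidate ['C1=E'] -> C0=M] -> [M,I] [MISS #2: write from I]
Op 3: C1 read [C1 read from I: others=['C0=M'] -> C1=S, others downsized to S] -> [S,S] [MISS #3: read from I]
Op 4: C1 write [C1 write: invalidate ['C0=S'] -> C1=M] -> [I,M] [MISS #4: write from S]
Op 5: C1 read [C1 read: already in M, no change] -> [I,M] [hit: read from M]
Op 6: C1 read [C1 read: already in M, no change] -> [I,M] [hit: read from M]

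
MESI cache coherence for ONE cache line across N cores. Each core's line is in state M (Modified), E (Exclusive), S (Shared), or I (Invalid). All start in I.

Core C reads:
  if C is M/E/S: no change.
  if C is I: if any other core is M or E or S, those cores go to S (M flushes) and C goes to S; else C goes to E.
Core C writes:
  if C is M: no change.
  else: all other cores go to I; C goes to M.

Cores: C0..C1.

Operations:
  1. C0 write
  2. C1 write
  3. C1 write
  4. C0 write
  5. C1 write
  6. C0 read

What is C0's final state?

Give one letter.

Op 1: C0 write [C0 write: invalidate none -> C0=M] -> [M,I]
Op 2: C1 write [C1 write: invalidate ['C0=M'] -> C1=M] -> [I,M]
Op 3: C1 write [C1 write: already M (modified), no change] -> [I,M]
Op 4: C0 write [C0 write: invalidate ['C1=M'] -> C0=M] -> [M,I]
Op 5: C1 write [C1 write: invalidate ['C0=M'] -> C1=M] -> [I,M]
Op 6: C0 read [C0 read from I: others=['C1=M'] -> C0=S, others downsized to S] -> [S,S]

Answer: S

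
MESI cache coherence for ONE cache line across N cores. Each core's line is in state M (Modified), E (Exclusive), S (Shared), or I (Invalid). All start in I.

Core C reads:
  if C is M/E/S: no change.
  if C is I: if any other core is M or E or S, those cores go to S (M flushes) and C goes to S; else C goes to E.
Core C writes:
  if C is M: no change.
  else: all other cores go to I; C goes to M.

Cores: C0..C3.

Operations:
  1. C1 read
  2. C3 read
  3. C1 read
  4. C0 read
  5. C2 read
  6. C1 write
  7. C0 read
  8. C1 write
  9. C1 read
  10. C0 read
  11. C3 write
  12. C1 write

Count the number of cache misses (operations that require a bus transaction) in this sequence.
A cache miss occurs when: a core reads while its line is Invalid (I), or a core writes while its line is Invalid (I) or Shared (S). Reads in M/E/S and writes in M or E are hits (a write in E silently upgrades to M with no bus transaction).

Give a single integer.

Op 1: C1 read [C1 read from I: no other sharers -> C1=E (exclusive)] -> [I,E,I,I] [MISS #1: read from I]
Op 2: C3 read [C3 read from I: others=['C1=E'] -> C3=S, others downsized to S] -> [I,S,I,S] [MISS #2: read from I]
Op 3: C1 read [C1 read: already in S, no change] -> [I,S,I,S] [hit: read from S]
Op 4: C0 read [C0 read from I: others=['C1=S', 'C3=S'] -> C0=S, others downsized to S] -> [S,S,I,S] [MISS #3: read from I]
Op 5: C2 read [C2 read from I: others=['C0=S', 'C1=S', 'C3=S'] -> C2=S, others downsized to S] -> [S,S,S,S] [MISS #4: read from I]
Op 6: C1 write [C1 write: invalidate ['C0=S', 'C2=S', 'C3=S'] -> C1=M] -> [I,M,I,I] [MISS #5: write from S]
Op 7: C0 read [C0 read from I: others=['C1=M'] -> C0=S, others downsized to S] -> [S,S,I,I] [MISS #6: read from I]
Op 8: C1 write [C1 write: invalidate ['C0=S'] -> C1=M] -> [I,M,I,I] [MISS #7: write from S]
Op 9: C1 read [C1 read: already in M, no change] -> [I,M,I,I] [hit: read from M]
Op 10: C0 read [C0 read from I: others=['C1=M'] -> C0=S, others downsized to S] -> [S,S,I,I] [MISS #8: read from I]
Op 11: C3 write [C3 write: invalidate ['C0=S', 'C1=S'] -> C3=M] -> [I,I,I,M] [MISS #9: write from I]
Op 12: C1 write [C1 write: invalidate ['C3=M'] -> C1=M] -> [I,M,I,I] [MISS #10: write from I]

Answer: 10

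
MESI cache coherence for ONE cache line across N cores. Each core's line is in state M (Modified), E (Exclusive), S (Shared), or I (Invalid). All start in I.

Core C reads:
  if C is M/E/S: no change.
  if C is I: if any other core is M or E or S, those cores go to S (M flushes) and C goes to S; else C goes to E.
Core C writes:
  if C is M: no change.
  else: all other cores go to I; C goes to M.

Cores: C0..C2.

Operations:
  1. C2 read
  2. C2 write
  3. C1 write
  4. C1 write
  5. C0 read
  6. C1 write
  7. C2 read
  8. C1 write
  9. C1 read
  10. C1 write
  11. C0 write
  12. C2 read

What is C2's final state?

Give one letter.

Answer: S

Derivation:
Op 1: C2 read [C2 read from I: no other sharers -> C2=E (exclusive)] -> [I,I,E]
Op 2: C2 write [C2 write: invalidate none -> C2=M] -> [I,I,M]
Op 3: C1 write [C1 write: invalidate ['C2=M'] -> C1=M] -> [I,M,I]
Op 4: C1 write [C1 write: already M (modified), no change] -> [I,M,I]
Op 5: C0 read [C0 read from I: others=['C1=M'] -> C0=S, others downsized to S] -> [S,S,I]
Op 6: C1 write [C1 write: invalidate ['C0=S'] -> C1=M] -> [I,M,I]
Op 7: C2 read [C2 read from I: others=['C1=M'] -> C2=S, others downsized to S] -> [I,S,S]
Op 8: C1 write [C1 write: invalidate ['C2=S'] -> C1=M] -> [I,M,I]
Op 9: C1 read [C1 read: already in M, no change] -> [I,M,I]
Op 10: C1 write [C1 write: already M (modified), no change] -> [I,M,I]
Op 11: C0 write [C0 write: invalidate ['C1=M'] -> C0=M] -> [M,I,I]
Op 12: C2 read [C2 read from I: others=['C0=M'] -> C2=S, others downsized to S] -> [S,I,S]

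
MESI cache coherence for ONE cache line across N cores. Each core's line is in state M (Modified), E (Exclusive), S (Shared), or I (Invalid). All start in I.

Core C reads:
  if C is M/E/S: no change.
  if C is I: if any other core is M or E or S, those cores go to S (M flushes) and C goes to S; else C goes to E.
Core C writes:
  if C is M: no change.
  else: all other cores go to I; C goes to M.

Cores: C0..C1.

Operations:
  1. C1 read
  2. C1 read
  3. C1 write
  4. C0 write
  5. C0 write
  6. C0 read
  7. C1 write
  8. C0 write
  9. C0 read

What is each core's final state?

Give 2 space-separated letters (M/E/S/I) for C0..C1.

Op 1: C1 read [C1 read from I: no other sharers -> C1=E (exclusive)] -> [I,E]
Op 2: C1 read [C1 read: already in E, no change] -> [I,E]
Op 3: C1 write [C1 write: invalidate none -> C1=M] -> [I,M]
Op 4: C0 write [C0 write: invalidate ['C1=M'] -> C0=M] -> [M,I]
Op 5: C0 write [C0 write: already M (modified), no change] -> [M,I]
Op 6: C0 read [C0 read: already in M, no change] -> [M,I]
Op 7: C1 write [C1 write: invalidate ['C0=M'] -> C1=M] -> [I,M]
Op 8: C0 write [C0 write: invalidate ['C1=M'] -> C0=M] -> [M,I]
Op 9: C0 read [C0 read: already in M, no change] -> [M,I]

Answer: M I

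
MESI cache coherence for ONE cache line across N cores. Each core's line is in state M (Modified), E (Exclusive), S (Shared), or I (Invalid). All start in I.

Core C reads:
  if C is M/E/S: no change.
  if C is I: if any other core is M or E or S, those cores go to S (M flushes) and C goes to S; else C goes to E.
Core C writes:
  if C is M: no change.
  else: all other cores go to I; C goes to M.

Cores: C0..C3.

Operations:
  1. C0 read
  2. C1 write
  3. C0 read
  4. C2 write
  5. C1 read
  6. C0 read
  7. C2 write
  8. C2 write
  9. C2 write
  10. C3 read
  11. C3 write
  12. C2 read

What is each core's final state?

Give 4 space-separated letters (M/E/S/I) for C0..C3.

Answer: I I S S

Derivation:
Op 1: C0 read [C0 read from I: no other sharers -> C0=E (exclusive)] -> [E,I,I,I]
Op 2: C1 write [C1 write: invalidate ['C0=E'] -> C1=M] -> [I,M,I,I]
Op 3: C0 read [C0 read from I: others=['C1=M'] -> C0=S, others downsized to S] -> [S,S,I,I]
Op 4: C2 write [C2 write: invalidate ['C0=S', 'C1=S'] -> C2=M] -> [I,I,M,I]
Op 5: C1 read [C1 read from I: others=['C2=M'] -> C1=S, others downsized to S] -> [I,S,S,I]
Op 6: C0 read [C0 read from I: others=['C1=S', 'C2=S'] -> C0=S, others downsized to S] -> [S,S,S,I]
Op 7: C2 write [C2 write: invalidate ['C0=S', 'C1=S'] -> C2=M] -> [I,I,M,I]
Op 8: C2 write [C2 write: already M (modified), no change] -> [I,I,M,I]
Op 9: C2 write [C2 write: already M (modified), no change] -> [I,I,M,I]
Op 10: C3 read [C3 read from I: others=['C2=M'] -> C3=S, others downsized to S] -> [I,I,S,S]
Op 11: C3 write [C3 write: invalidate ['C2=S'] -> C3=M] -> [I,I,I,M]
Op 12: C2 read [C2 read from I: others=['C3=M'] -> C2=S, others downsized to S] -> [I,I,S,S]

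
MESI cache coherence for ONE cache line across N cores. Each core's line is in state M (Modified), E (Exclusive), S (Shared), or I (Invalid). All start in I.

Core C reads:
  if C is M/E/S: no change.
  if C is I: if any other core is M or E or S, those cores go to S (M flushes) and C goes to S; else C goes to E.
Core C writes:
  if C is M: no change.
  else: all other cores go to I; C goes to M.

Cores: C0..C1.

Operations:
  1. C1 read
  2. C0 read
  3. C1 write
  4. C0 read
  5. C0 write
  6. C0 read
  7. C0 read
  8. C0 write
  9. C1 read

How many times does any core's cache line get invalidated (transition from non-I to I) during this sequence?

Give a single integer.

Op 1: C1 read [C1 read from I: no other sharers -> C1=E (exclusive)] -> [I,E] (invalidations this op: 0; running total: 0)
Op 2: C0 read [C0 read from I: others=['C1=E'] -> C0=S, others downsized to S] -> [S,S] (invalidations this op: 0; running total: 0)
Op 3: C1 write [C1 write: invalidate ['C0=S'] -> C1=M] -> [I,M] (invalidations this op: 1; running total: 1)
Op 4: C0 read [C0 read from I: others=['C1=M'] -> C0=S, others downsized to S] -> [S,S] (invalidations this op: 0; running total: 1)
Op 5: C0 write [C0 write: invalidate ['C1=S'] -> C0=M] -> [M,I] (invalidations this op: 1; running total: 2)
Op 6: C0 read [C0 read: already in M, no change] -> [M,I] (invalidations this op: 0; running total: 2)
Op 7: C0 read [C0 read: already in M, no change] -> [M,I] (invalidations this op: 0; running total: 2)
Op 8: C0 write [C0 write: already M (modified), no change] -> [M,I] (invalidations this op: 0; running total: 2)
Op 9: C1 read [C1 read from I: others=['C0=M'] -> C1=S, others downsized to S] -> [S,S] (invalidations this op: 0; running total: 2)

Answer: 2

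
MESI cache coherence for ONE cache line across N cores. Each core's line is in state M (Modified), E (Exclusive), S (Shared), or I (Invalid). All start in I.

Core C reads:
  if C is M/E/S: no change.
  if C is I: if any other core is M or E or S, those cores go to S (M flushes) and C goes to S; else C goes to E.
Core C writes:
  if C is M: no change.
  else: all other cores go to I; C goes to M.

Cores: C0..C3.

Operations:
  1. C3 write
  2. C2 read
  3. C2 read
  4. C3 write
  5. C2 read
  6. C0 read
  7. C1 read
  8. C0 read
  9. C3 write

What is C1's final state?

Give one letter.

Op 1: C3 write [C3 write: invalidate none -> C3=M] -> [I,I,I,M]
Op 2: C2 read [C2 read from I: others=['C3=M'] -> C2=S, others downsized to S] -> [I,I,S,S]
Op 3: C2 read [C2 read: already in S, no change] -> [I,I,S,S]
Op 4: C3 write [C3 write: invalidate ['C2=S'] -> C3=M] -> [I,I,I,M]
Op 5: C2 read [C2 read from I: others=['C3=M'] -> C2=S, others downsized to S] -> [I,I,S,S]
Op 6: C0 read [C0 read from I: others=['C2=S', 'C3=S'] -> C0=S, others downsized to S] -> [S,I,S,S]
Op 7: C1 read [C1 read from I: others=['C0=S', 'C2=S', 'C3=S'] -> C1=S, others downsized to S] -> [S,S,S,S]
Op 8: C0 read [C0 read: already in S, no change] -> [S,S,S,S]
Op 9: C3 write [C3 write: invalidate ['C0=S', 'C1=S', 'C2=S'] -> C3=M] -> [I,I,I,M]

Answer: I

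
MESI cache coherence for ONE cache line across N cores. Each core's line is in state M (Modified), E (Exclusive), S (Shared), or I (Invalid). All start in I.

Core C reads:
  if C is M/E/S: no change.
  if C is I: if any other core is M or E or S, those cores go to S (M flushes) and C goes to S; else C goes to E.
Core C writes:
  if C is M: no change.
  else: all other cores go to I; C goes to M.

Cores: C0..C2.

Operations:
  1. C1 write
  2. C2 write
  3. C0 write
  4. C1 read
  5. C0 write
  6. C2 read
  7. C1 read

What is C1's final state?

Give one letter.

Op 1: C1 write [C1 write: invalidate none -> C1=M] -> [I,M,I]
Op 2: C2 write [C2 write: invalidate ['C1=M'] -> C2=M] -> [I,I,M]
Op 3: C0 write [C0 write: invalidate ['C2=M'] -> C0=M] -> [M,I,I]
Op 4: C1 read [C1 read from I: others=['C0=M'] -> C1=S, others downsized to S] -> [S,S,I]
Op 5: C0 write [C0 write: invalidate ['C1=S'] -> C0=M] -> [M,I,I]
Op 6: C2 read [C2 read from I: others=['C0=M'] -> C2=S, others downsized to S] -> [S,I,S]
Op 7: C1 read [C1 read from I: others=['C0=S', 'C2=S'] -> C1=S, others downsized to S] -> [S,S,S]

Answer: S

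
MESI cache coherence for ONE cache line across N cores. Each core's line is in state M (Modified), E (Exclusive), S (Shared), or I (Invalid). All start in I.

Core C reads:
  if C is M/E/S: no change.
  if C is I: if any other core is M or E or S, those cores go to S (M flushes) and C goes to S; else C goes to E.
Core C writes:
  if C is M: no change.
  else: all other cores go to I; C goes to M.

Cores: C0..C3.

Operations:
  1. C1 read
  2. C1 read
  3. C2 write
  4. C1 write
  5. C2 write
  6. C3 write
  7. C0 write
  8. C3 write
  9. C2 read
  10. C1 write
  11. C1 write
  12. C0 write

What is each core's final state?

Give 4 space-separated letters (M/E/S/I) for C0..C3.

Answer: M I I I

Derivation:
Op 1: C1 read [C1 read from I: no other sharers -> C1=E (exclusive)] -> [I,E,I,I]
Op 2: C1 read [C1 read: already in E, no change] -> [I,E,I,I]
Op 3: C2 write [C2 write: invalidate ['C1=E'] -> C2=M] -> [I,I,M,I]
Op 4: C1 write [C1 write: invalidate ['C2=M'] -> C1=M] -> [I,M,I,I]
Op 5: C2 write [C2 write: invalidate ['C1=M'] -> C2=M] -> [I,I,M,I]
Op 6: C3 write [C3 write: invalidate ['C2=M'] -> C3=M] -> [I,I,I,M]
Op 7: C0 write [C0 write: invalidate ['C3=M'] -> C0=M] -> [M,I,I,I]
Op 8: C3 write [C3 write: invalidate ['C0=M'] -> C3=M] -> [I,I,I,M]
Op 9: C2 read [C2 read from I: others=['C3=M'] -> C2=S, others downsized to S] -> [I,I,S,S]
Op 10: C1 write [C1 write: invalidate ['C2=S', 'C3=S'] -> C1=M] -> [I,M,I,I]
Op 11: C1 write [C1 write: already M (modified), no change] -> [I,M,I,I]
Op 12: C0 write [C0 write: invalidate ['C1=M'] -> C0=M] -> [M,I,I,I]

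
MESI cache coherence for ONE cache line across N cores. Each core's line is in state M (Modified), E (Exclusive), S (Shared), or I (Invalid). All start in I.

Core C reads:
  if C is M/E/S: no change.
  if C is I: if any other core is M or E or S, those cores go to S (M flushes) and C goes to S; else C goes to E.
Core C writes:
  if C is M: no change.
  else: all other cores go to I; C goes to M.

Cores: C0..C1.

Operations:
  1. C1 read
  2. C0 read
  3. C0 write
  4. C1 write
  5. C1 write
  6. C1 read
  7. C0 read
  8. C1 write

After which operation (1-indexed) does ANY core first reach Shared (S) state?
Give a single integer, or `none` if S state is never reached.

Op 1: C1 read [C1 read from I: no other sharers -> C1=E (exclusive)] -> [I,E]
Op 2: C0 read [C0 read from I: others=['C1=E'] -> C0=S, others downsized to S] -> [S,S]
  -> First S state at op 2; remaining ops need not be traced.

Answer: 2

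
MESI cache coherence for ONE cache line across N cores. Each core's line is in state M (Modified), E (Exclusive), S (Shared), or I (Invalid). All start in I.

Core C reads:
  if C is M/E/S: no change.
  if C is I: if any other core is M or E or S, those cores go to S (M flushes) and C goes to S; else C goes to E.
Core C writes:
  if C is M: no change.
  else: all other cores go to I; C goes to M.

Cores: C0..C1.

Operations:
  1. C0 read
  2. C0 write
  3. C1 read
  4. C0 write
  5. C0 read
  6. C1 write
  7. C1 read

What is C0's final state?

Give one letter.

Answer: I

Derivation:
Op 1: C0 read [C0 read from I: no other sharers -> C0=E (exclusive)] -> [E,I]
Op 2: C0 write [C0 write: invalidate none -> C0=M] -> [M,I]
Op 3: C1 read [C1 read from I: others=['C0=M'] -> C1=S, others downsized to S] -> [S,S]
Op 4: C0 write [C0 write: invalidate ['C1=S'] -> C0=M] -> [M,I]
Op 5: C0 read [C0 read: already in M, no change] -> [M,I]
Op 6: C1 write [C1 write: invalidate ['C0=M'] -> C1=M] -> [I,M]
Op 7: C1 read [C1 read: already in M, no change] -> [I,M]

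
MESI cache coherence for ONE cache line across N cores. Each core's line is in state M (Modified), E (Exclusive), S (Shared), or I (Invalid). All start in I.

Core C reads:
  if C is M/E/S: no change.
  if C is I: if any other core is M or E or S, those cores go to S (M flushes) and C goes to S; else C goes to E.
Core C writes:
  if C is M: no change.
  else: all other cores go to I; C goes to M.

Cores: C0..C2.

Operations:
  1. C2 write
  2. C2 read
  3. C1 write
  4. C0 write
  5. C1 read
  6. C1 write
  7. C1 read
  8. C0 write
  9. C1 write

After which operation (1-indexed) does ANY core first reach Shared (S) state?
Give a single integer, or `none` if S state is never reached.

Answer: 5

Derivation:
Op 1: C2 write [C2 write: invalidate none -> C2=M] -> [I,I,M]
Op 2: C2 read [C2 read: already in M, no change] -> [I,I,M]
Op 3: C1 write [C1 write: invalidate ['C2=M'] -> C1=M] -> [I,M,I]
Op 4: C0 write [C0 write: invalidate ['C1=M'] -> C0=M] -> [M,I,I]
Op 5: C1 read [C1 read from I: others=['C0=M'] -> C1=S, others downsized to S] -> [S,S,I]
  -> First S state at op 5; remaining ops need not be traced.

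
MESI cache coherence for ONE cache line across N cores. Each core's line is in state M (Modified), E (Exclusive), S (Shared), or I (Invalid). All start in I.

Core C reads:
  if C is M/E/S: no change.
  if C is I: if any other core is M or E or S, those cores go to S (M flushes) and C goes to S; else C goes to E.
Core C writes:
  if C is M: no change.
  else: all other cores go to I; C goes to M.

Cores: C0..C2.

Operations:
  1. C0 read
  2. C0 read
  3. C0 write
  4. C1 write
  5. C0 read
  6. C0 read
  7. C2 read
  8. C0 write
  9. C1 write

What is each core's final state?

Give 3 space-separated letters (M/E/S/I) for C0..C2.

Op 1: C0 read [C0 read from I: no other sharers -> C0=E (exclusive)] -> [E,I,I]
Op 2: C0 read [C0 read: already in E, no change] -> [E,I,I]
Op 3: C0 write [C0 write: invalidate none -> C0=M] -> [M,I,I]
Op 4: C1 write [C1 write: invalidate ['C0=M'] -> C1=M] -> [I,M,I]
Op 5: C0 read [C0 read from I: others=['C1=M'] -> C0=S, others downsized to S] -> [S,S,I]
Op 6: C0 read [C0 read: already in S, no change] -> [S,S,I]
Op 7: C2 read [C2 read from I: others=['C0=S', 'C1=S'] -> C2=S, others downsized to S] -> [S,S,S]
Op 8: C0 write [C0 write: invalidate ['C1=S', 'C2=S'] -> C0=M] -> [M,I,I]
Op 9: C1 write [C1 write: invalidate ['C0=M'] -> C1=M] -> [I,M,I]

Answer: I M I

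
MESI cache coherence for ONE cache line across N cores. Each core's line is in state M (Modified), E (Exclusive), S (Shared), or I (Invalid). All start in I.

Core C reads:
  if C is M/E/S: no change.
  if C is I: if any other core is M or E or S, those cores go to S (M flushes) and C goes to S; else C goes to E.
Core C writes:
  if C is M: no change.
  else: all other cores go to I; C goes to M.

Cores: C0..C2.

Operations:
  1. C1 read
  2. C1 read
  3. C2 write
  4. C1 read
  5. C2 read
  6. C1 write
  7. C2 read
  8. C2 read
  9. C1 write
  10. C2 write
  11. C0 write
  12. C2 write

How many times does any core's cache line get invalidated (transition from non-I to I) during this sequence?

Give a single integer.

Answer: 6

Derivation:
Op 1: C1 read [C1 read from I: no other sharers -> C1=E (exclusive)] -> [I,E,I] (invalidations this op: 0; running total: 0)
Op 2: C1 read [C1 read: already in E, no change] -> [I,E,I] (invalidations this op: 0; running total: 0)
Op 3: C2 write [C2 write: invalidate ['C1=E'] -> C2=M] -> [I,I,M] (invalidations this op: 1; running total: 1)
Op 4: C1 read [C1 read from I: others=['C2=M'] -> C1=S, others downsized to S] -> [I,S,S] (invalidations this op: 0; running total: 1)
Op 5: C2 read [C2 read: already in S, no change] -> [I,S,S] (invalidations this op: 0; running total: 1)
Op 6: C1 write [C1 write: invalidate ['C2=S'] -> C1=M] -> [I,M,I] (invalidations this op: 1; running total: 2)
Op 7: C2 read [C2 read from I: others=['C1=M'] -> C2=S, others downsized to S] -> [I,S,S] (invalidations this op: 0; running total: 2)
Op 8: C2 read [C2 read: already in S, no change] -> [I,S,S] (invalidations this op: 0; running total: 2)
Op 9: C1 write [C1 write: invalidate ['C2=S'] -> C1=M] -> [I,M,I] (invalidations this op: 1; running total: 3)
Op 10: C2 write [C2 write: invalidate ['C1=M'] -> C2=M] -> [I,I,M] (invalidations this op: 1; running total: 4)
Op 11: C0 write [C0 write: invalidate ['C2=M'] -> C0=M] -> [M,I,I] (invalidations this op: 1; running total: 5)
Op 12: C2 write [C2 write: invalidate ['C0=M'] -> C2=M] -> [I,I,M] (invalidations this op: 1; running total: 6)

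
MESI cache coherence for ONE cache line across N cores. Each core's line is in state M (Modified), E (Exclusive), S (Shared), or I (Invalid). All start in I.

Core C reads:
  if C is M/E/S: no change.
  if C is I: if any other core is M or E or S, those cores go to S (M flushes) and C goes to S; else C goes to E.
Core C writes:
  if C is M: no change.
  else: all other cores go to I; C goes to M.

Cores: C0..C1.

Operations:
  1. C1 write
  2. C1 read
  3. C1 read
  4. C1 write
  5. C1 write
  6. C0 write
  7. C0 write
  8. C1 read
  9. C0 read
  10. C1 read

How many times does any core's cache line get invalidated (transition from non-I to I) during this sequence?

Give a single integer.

Op 1: C1 write [C1 write: invalidate none -> C1=M] -> [I,M] (invalidations this op: 0; running total: 0)
Op 2: C1 read [C1 read: already in M, no change] -> [I,M] (invalidations this op: 0; running total: 0)
Op 3: C1 read [C1 read: already in M, no change] -> [I,M] (invalidations this op: 0; running total: 0)
Op 4: C1 write [C1 write: already M (modified), no change] -> [I,M] (invalidations this op: 0; running total: 0)
Op 5: C1 write [C1 write: already M (modified), no change] -> [I,M] (invalidations this op: 0; running total: 0)
Op 6: C0 write [C0 write: invalidate ['C1=M'] -> C0=M] -> [M,I] (invalidations this op: 1; running total: 1)
Op 7: C0 write [C0 write: already M (modified), no change] -> [M,I] (invalidations this op: 0; running total: 1)
Op 8: C1 read [C1 read from I: others=['C0=M'] -> C1=S, others downsized to S] -> [S,S] (invalidations this op: 0; running total: 1)
Op 9: C0 read [C0 read: already in S, no change] -> [S,S] (invalidations this op: 0; running total: 1)
Op 10: C1 read [C1 read: already in S, no change] -> [S,S] (invalidations this op: 0; running total: 1)

Answer: 1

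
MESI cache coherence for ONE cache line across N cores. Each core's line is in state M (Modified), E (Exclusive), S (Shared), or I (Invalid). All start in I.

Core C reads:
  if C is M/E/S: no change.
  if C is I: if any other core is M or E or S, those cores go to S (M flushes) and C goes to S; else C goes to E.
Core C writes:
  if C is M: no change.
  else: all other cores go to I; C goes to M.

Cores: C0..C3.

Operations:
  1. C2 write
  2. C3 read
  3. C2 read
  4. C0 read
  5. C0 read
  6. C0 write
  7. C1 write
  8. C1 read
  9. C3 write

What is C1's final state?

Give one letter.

Answer: I

Derivation:
Op 1: C2 write [C2 write: invalidate none -> C2=M] -> [I,I,M,I]
Op 2: C3 read [C3 read from I: others=['C2=M'] -> C3=S, others downsized to S] -> [I,I,S,S]
Op 3: C2 read [C2 read: already in S, no change] -> [I,I,S,S]
Op 4: C0 read [C0 read from I: others=['C2=S', 'C3=S'] -> C0=S, others downsized to S] -> [S,I,S,S]
Op 5: C0 read [C0 read: already in S, no change] -> [S,I,S,S]
Op 6: C0 write [C0 write: invalidate ['C2=S', 'C3=S'] -> C0=M] -> [M,I,I,I]
Op 7: C1 write [C1 write: invalidate ['C0=M'] -> C1=M] -> [I,M,I,I]
Op 8: C1 read [C1 read: already in M, no change] -> [I,M,I,I]
Op 9: C3 write [C3 write: invalidate ['C1=M'] -> C3=M] -> [I,I,I,M]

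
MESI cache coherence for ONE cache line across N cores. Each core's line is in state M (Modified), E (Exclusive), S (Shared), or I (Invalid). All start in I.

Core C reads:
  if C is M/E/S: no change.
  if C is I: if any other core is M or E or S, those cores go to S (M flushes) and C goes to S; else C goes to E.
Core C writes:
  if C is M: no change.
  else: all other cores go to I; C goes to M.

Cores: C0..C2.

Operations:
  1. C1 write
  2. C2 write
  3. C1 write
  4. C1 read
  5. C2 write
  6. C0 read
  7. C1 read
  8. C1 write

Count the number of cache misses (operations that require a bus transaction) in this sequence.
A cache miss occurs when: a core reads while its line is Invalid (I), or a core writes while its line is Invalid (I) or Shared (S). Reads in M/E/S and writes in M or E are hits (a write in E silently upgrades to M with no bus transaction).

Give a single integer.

Op 1: C1 write [C1 write: invalidate none -> C1=M] -> [I,M,I] [MISS #1: write from I]
Op 2: C2 write [C2 write: invalidate ['C1=M'] -> C2=M] -> [I,I,M] [MISS #2: write from I]
Op 3: C1 write [C1 write: invalidate ['C2=M'] -> C1=M] -> [I,M,I] [MISS #3: write from I]
Op 4: C1 read [C1 read: already in M, no change] -> [I,M,I] [hit: read from M]
Op 5: C2 write [C2 write: invalidate ['C1=M'] -> C2=M] -> [I,I,M] [MISS #4: write from I]
Op 6: C0 read [C0 read from I: others=['C2=M'] -> C0=S, others downsized to S] -> [S,I,S] [MISS #5: read from I]
Op 7: C1 read [C1 read from I: others=['C0=S', 'C2=S'] -> C1=S, others downsized to S] -> [S,S,S] [MISS #6: read from I]
Op 8: C1 write [C1 write: invalidate ['C0=S', 'C2=S'] -> C1=M] -> [I,M,I] [MISS #7: write from S]

Answer: 7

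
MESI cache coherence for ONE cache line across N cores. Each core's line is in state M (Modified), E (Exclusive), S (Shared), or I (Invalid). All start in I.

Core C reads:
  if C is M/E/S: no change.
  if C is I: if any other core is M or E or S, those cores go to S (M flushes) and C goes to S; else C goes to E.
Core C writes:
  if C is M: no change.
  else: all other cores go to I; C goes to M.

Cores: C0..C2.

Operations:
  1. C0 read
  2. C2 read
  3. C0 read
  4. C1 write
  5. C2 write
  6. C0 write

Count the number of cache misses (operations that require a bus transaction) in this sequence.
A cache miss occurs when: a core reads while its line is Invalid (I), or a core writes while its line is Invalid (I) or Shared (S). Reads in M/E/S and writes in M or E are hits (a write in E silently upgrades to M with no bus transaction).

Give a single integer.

Answer: 5

Derivation:
Op 1: C0 read [C0 read from I: no other sharers -> C0=E (exclusive)] -> [E,I,I] [MISS #1: read from I]
Op 2: C2 read [C2 read from I: others=['C0=E'] -> C2=S, others downsized to S] -> [S,I,S] [MISS #2: read from I]
Op 3: C0 read [C0 read: already in S, no change] -> [S,I,S] [hit: read from S]
Op 4: C1 write [C1 write: invalidate ['C0=S', 'C2=S'] -> C1=M] -> [I,M,I] [MISS #3: write from I]
Op 5: C2 write [C2 write: invalidate ['C1=M'] -> C2=M] -> [I,I,M] [MISS #4: write from I]
Op 6: C0 write [C0 write: invalidate ['C2=M'] -> C0=M] -> [M,I,I] [MISS #5: write from I]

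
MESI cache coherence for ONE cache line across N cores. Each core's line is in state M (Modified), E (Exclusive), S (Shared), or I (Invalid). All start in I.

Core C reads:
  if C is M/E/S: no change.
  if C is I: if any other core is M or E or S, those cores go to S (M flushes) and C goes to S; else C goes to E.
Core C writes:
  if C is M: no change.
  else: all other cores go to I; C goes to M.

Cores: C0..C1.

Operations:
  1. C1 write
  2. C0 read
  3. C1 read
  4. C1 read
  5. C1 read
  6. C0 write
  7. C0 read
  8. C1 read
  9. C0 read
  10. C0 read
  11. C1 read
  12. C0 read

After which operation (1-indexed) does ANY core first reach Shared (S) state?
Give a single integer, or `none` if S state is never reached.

Op 1: C1 write [C1 write: invalidate none -> C1=M] -> [I,M]
Op 2: C0 read [C0 read from I: others=['C1=M'] -> C0=S, others downsized to S] -> [S,S]
  -> First S state at op 2; remaining ops need not be traced.

Answer: 2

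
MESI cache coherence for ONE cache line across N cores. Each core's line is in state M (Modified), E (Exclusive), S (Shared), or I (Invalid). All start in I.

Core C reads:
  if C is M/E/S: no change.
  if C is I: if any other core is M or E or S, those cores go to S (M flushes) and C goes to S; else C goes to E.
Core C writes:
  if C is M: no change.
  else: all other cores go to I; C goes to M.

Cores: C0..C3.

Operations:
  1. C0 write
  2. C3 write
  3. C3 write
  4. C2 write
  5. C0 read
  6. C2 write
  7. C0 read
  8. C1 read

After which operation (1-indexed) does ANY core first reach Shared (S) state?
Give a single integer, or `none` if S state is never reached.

Answer: 5

Derivation:
Op 1: C0 write [C0 write: invalidate none -> C0=M] -> [M,I,I,I]
Op 2: C3 write [C3 write: invalidate ['C0=M'] -> C3=M] -> [I,I,I,M]
Op 3: C3 write [C3 write: already M (modified), no change] -> [I,I,I,M]
Op 4: C2 write [C2 write: invalidate ['C3=M'] -> C2=M] -> [I,I,M,I]
Op 5: C0 read [C0 read from I: others=['C2=M'] -> C0=S, others downsized to S] -> [S,I,S,I]
  -> First S state at op 5; remaining ops need not be traced.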